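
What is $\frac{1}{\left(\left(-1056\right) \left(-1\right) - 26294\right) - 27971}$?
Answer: $- \frac{1}{53209} \approx -1.8794 \cdot 10^{-5}$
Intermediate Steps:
$\frac{1}{\left(\left(-1056\right) \left(-1\right) - 26294\right) - 27971} = \frac{1}{\left(1056 - 26294\right) - 27971} = \frac{1}{-25238 - 27971} = \frac{1}{-53209} = - \frac{1}{53209}$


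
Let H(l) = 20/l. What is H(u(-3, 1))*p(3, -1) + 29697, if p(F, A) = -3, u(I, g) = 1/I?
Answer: 29877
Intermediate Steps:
H(u(-3, 1))*p(3, -1) + 29697 = (20/(1/(-3)))*(-3) + 29697 = (20/(-⅓))*(-3) + 29697 = (20*(-3))*(-3) + 29697 = -60*(-3) + 29697 = 180 + 29697 = 29877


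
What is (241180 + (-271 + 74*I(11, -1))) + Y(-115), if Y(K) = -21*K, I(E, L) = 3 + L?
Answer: 243472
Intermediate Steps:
(241180 + (-271 + 74*I(11, -1))) + Y(-115) = (241180 + (-271 + 74*(3 - 1))) - 21*(-115) = (241180 + (-271 + 74*2)) + 2415 = (241180 + (-271 + 148)) + 2415 = (241180 - 123) + 2415 = 241057 + 2415 = 243472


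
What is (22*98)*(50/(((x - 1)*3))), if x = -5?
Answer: -53900/9 ≈ -5988.9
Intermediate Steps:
(22*98)*(50/(((x - 1)*3))) = (22*98)*(50/(((-5 - 1)*3))) = 2156*(50/((-6*3))) = 2156*(50/(-18)) = 2156*(50*(-1/18)) = 2156*(-25/9) = -53900/9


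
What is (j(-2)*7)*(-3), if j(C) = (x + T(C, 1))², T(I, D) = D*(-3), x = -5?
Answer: -1344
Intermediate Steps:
T(I, D) = -3*D
j(C) = 64 (j(C) = (-5 - 3*1)² = (-5 - 3)² = (-8)² = 64)
(j(-2)*7)*(-3) = (64*7)*(-3) = 448*(-3) = -1344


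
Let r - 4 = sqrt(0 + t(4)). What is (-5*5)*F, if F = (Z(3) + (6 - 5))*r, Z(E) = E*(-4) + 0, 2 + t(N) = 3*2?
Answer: 1650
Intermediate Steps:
t(N) = 4 (t(N) = -2 + 3*2 = -2 + 6 = 4)
Z(E) = -4*E (Z(E) = -4*E + 0 = -4*E)
r = 6 (r = 4 + sqrt(0 + 4) = 4 + sqrt(4) = 4 + 2 = 6)
F = -66 (F = (-4*3 + (6 - 5))*6 = (-12 + 1)*6 = -11*6 = -66)
(-5*5)*F = -5*5*(-66) = -25*(-66) = 1650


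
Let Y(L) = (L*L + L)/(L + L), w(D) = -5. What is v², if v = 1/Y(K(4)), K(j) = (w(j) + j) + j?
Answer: ¼ ≈ 0.25000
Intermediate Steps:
K(j) = -5 + 2*j (K(j) = (-5 + j) + j = -5 + 2*j)
Y(L) = (L + L²)/(2*L) (Y(L) = (L² + L)/((2*L)) = (L + L²)*(1/(2*L)) = (L + L²)/(2*L))
v = ½ (v = 1/(½ + (-5 + 2*4)/2) = 1/(½ + (-5 + 8)/2) = 1/(½ + (½)*3) = 1/(½ + 3/2) = 1/2 = ½ ≈ 0.50000)
v² = (½)² = ¼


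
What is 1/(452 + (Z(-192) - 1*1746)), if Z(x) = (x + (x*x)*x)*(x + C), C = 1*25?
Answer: 1/1182038066 ≈ 8.4600e-10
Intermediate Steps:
C = 25
Z(x) = (25 + x)*(x + x**3) (Z(x) = (x + (x*x)*x)*(x + 25) = (x + x**2*x)*(25 + x) = (x + x**3)*(25 + x) = (25 + x)*(x + x**3))
1/(452 + (Z(-192) - 1*1746)) = 1/(452 + (-192*(25 - 192 + (-192)**3 + 25*(-192)**2) - 1*1746)) = 1/(452 + (-192*(25 - 192 - 7077888 + 25*36864) - 1746)) = 1/(452 + (-192*(25 - 192 - 7077888 + 921600) - 1746)) = 1/(452 + (-192*(-6156455) - 1746)) = 1/(452 + (1182039360 - 1746)) = 1/(452 + 1182037614) = 1/1182038066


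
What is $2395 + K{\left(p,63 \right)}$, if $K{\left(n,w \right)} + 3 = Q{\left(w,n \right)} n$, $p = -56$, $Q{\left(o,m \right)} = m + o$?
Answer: $2000$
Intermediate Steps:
$K{\left(n,w \right)} = -3 + n \left(n + w\right)$ ($K{\left(n,w \right)} = -3 + \left(n + w\right) n = -3 + n \left(n + w\right)$)
$2395 + K{\left(p,63 \right)} = 2395 - \left(3 + 56 \left(-56 + 63\right)\right) = 2395 - 395 = 2000$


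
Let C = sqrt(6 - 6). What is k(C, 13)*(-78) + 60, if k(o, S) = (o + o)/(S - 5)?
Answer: 60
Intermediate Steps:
C = 0 (C = sqrt(0) = 0)
k(o, S) = 2*o/(-5 + S) (k(o, S) = (2*o)/(-5 + S) = 2*o/(-5 + S))
k(C, 13)*(-78) + 60 = (2*0/(-5 + 13))*(-78) + 60 = (2*0/8)*(-78) + 60 = (2*0*(1/8))*(-78) + 60 = 0*(-78) + 60 = 0 + 60 = 60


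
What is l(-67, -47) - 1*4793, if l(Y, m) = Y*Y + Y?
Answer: -371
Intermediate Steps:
l(Y, m) = Y + Y² (l(Y, m) = Y² + Y = Y + Y²)
l(-67, -47) - 1*4793 = -67*(1 - 67) - 1*4793 = -67*(-66) - 4793 = 4422 - 4793 = -371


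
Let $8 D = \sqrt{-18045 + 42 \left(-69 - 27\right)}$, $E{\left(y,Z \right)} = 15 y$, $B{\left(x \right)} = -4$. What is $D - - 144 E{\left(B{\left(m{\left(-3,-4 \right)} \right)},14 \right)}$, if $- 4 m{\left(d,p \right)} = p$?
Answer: $-8640 + \frac{3 i \sqrt{2453}}{8} \approx -8640.0 + 18.573 i$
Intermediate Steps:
$m{\left(d,p \right)} = - \frac{p}{4}$
$D = \frac{3 i \sqrt{2453}}{8}$ ($D = \frac{\sqrt{-18045 + 42 \left(-69 - 27\right)}}{8} = \frac{\sqrt{-18045 + 42 \left(-96\right)}}{8} = \frac{\sqrt{-18045 - 4032}}{8} = \frac{\sqrt{-22077}}{8} = \frac{3 i \sqrt{2453}}{8} \approx 18.573 i$)
$D - - 144 E{\left(B{\left(m{\left(-3,-4 \right)} \right)},14 \right)} = \frac{3 i \sqrt{2453}}{8} - - 144 \cdot 15 \left(-4\right) = \frac{3 i \sqrt{2453}}{8} - \left(-144\right) \left(-60\right) = \frac{3 i \sqrt{2453}}{8} - 8640 = -8640 + \frac{3 i \sqrt{2453}}{8}$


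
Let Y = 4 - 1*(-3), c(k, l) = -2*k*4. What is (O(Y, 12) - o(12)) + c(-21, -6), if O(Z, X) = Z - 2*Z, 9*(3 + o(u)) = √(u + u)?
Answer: 164 - 2*√6/9 ≈ 163.46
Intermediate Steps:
c(k, l) = -8*k
Y = 7 (Y = 4 + 3 = 7)
o(u) = -3 + √2*√u/9 (o(u) = -3 + √(u + u)/9 = -3 + √(2*u)/9 = -3 + (√2*√u)/9 = -3 + √2*√u/9)
O(Z, X) = -Z
(O(Y, 12) - o(12)) + c(-21, -6) = (-1*7 - (-3 + √2*√12/9)) - 8*(-21) = (-7 - (-3 + √2*(2*√3)/9)) + 168 = (-7 - (-3 + 2*√6/9)) + 168 = (-7 + (3 - 2*√6/9)) + 168 = (-4 - 2*√6/9) + 168 = 164 - 2*√6/9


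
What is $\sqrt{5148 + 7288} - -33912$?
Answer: $33912 + 2 \sqrt{3109} \approx 34024.0$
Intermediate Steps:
$\sqrt{5148 + 7288} - -33912 = \sqrt{12436} + 33912 = 2 \sqrt{3109} + 33912 = 33912 + 2 \sqrt{3109}$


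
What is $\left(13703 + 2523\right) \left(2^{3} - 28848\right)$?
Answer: $-467957840$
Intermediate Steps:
$\left(13703 + 2523\right) \left(2^{3} - 28848\right) = 16226 \left(8 - 28848\right) = 16226 \left(-28840\right) = -467957840$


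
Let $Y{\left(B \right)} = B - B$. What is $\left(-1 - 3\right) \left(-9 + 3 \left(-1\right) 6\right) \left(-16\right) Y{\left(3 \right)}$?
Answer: $0$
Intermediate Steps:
$Y{\left(B \right)} = 0$
$\left(-1 - 3\right) \left(-9 + 3 \left(-1\right) 6\right) \left(-16\right) Y{\left(3 \right)} = \left(-1 - 3\right) \left(-9 + 3 \left(-1\right) 6\right) \left(-16\right) 0 = - 4 \left(-9 - 18\right) \left(-16\right) 0 = \left(-4\right) \left(-27\right) \left(-16\right) 0 = 108 \left(-16\right) 0 = \left(-1728\right) 0 = 0$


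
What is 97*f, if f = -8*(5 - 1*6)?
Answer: 776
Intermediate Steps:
f = 8 (f = -8*(5 - 6) = -8*(-1) = 8)
97*f = 97*8 = 776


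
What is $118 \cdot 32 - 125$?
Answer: $3651$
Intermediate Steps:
$118 \cdot 32 - 125 = 3776 - 125 = 3651$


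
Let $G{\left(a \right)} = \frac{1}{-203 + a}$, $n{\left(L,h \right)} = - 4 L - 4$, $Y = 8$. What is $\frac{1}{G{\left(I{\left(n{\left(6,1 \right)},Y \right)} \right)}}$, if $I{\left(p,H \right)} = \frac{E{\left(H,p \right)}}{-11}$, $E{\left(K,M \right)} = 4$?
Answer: $- \frac{2237}{11} \approx -203.36$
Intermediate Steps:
$n{\left(L,h \right)} = -4 - 4 L$
$I{\left(p,H \right)} = - \frac{4}{11}$ ($I{\left(p,H \right)} = \frac{4}{-11} = 4 \left(- \frac{1}{11}\right) = - \frac{4}{11}$)
$\frac{1}{G{\left(I{\left(n{\left(6,1 \right)},Y \right)} \right)}} = \frac{1}{\frac{1}{-203 - \frac{4}{11}}} = \frac{1}{\frac{1}{- \frac{2237}{11}}} = \frac{1}{- \frac{11}{2237}} = - \frac{2237}{11}$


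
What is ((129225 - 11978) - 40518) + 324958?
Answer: 401687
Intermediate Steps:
((129225 - 11978) - 40518) + 324958 = (117247 - 40518) + 324958 = 76729 + 324958 = 401687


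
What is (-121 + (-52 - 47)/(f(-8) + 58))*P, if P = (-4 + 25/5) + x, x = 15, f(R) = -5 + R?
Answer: -9856/5 ≈ -1971.2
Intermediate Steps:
P = 16 (P = (-4 + 25/5) + 15 = (-4 + 25*(1/5)) + 15 = (-4 + 5) + 15 = 1 + 15 = 16)
(-121 + (-52 - 47)/(f(-8) + 58))*P = (-121 + (-52 - 47)/((-5 - 8) + 58))*16 = (-121 - 99/(-13 + 58))*16 = (-121 - 99/45)*16 = (-121 - 99*1/45)*16 = (-121 - 11/5)*16 = -616/5*16 = -9856/5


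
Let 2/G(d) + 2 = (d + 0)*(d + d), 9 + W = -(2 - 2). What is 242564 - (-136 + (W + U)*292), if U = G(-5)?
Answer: 1471895/6 ≈ 2.4532e+5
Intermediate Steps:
W = -9 (W = -9 - (2 - 2) = -9 - 1*0 = -9 + 0 = -9)
G(d) = 2/(-2 + 2*d**2) (G(d) = 2/(-2 + (d + 0)*(d + d)) = 2/(-2 + d*(2*d)) = 2/(-2 + 2*d**2))
U = 1/24 (U = 1/(-1 + (-5)**2) = 1/(-1 + 25) = 1/24 ≈ 0.041667)
242564 - (-136 + (W + U)*292) = 242564 - (-136 + (-9 + 1/24)*292) = 242564 - (-136 - 215/24*292) = 242564 - (-136 - 15695/6) = 242564 - 1*(-16511/6) = 242564 + 16511/6 = 1471895/6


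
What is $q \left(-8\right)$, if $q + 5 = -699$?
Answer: $5632$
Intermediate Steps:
$q = -704$ ($q = -5 - 699 = -704$)
$q \left(-8\right) = \left(-704\right) \left(-8\right) = 5632$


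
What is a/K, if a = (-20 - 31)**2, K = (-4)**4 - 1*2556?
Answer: -2601/2300 ≈ -1.1309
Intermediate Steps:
K = -2300 (K = 256 - 2556 = -2300)
a = 2601 (a = (-51)**2 = 2601)
a/K = 2601/(-2300) = 2601*(-1/2300) = -2601/2300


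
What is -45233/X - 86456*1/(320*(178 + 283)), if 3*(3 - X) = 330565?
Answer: -267507283/1523863160 ≈ -0.17555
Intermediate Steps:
X = -330556/3 (X = 3 - ⅓*330565 = 3 - 330565/3 = -330556/3 ≈ -1.1019e+5)
-45233/X - 86456*1/(320*(178 + 283)) = -45233/(-330556/3) - 86456*1/(320*(178 + 283)) = -45233*(-3/330556) - 86456/(461*320) = 135699/330556 - 86456/147520 = 135699/330556 - 86456*1/147520 = 135699/330556 - 10807/18440 = -267507283/1523863160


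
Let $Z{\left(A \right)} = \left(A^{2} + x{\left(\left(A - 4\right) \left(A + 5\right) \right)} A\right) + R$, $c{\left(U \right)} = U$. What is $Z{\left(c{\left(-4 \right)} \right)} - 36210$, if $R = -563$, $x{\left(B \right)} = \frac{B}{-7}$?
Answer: $- \frac{257331}{7} \approx -36762.0$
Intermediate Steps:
$x{\left(B \right)} = - \frac{B}{7}$ ($x{\left(B \right)} = B \left(- \frac{1}{7}\right) = - \frac{B}{7}$)
$Z{\left(A \right)} = -563 + A^{2} - \frac{A \left(-4 + A\right) \left(5 + A\right)}{7}$ ($Z{\left(A \right)} = \left(A^{2} + - \frac{\left(A - 4\right) \left(A + 5\right)}{7} A\right) - 563 = \left(A^{2} + - \frac{\left(-4 + A\right) \left(5 + A\right)}{7} A\right) - 563 = \left(A^{2} - \frac{A \left(-4 + A\right) \left(5 + A\right)}{7}\right) - 563 = -563 + A^{2} - \frac{A \left(-4 + A\right) \left(5 + A\right)}{7}$)
$Z{\left(c{\left(-4 \right)} \right)} - 36210 = \left(-563 - \frac{\left(-4\right)^{3}}{7} + \frac{6 \left(-4\right)^{2}}{7} + \frac{20}{7} \left(-4\right)\right) - 36210 = \left(-563 - - \frac{64}{7} + \frac{6}{7} \cdot 16 - \frac{80}{7}\right) - 36210 = \left(-563 + \frac{64}{7} + \frac{96}{7} - \frac{80}{7}\right) - 36210 = - \frac{3861}{7} - 36210 = - \frac{257331}{7}$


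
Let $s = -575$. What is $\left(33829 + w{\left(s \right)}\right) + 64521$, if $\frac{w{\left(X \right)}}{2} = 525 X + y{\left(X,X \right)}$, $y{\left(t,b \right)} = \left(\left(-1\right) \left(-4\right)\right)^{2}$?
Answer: $-505368$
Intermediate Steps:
$y{\left(t,b \right)} = 16$ ($y{\left(t,b \right)} = 4^{2} = 16$)
$w{\left(X \right)} = 32 + 1050 X$ ($w{\left(X \right)} = 2 \left(525 X + 16\right) = 2 \left(16 + 525 X\right) = 32 + 1050 X$)
$\left(33829 + w{\left(s \right)}\right) + 64521 = \left(33829 + \left(32 + 1050 \left(-575\right)\right)\right) + 64521 = \left(33829 + \left(32 - 603750\right)\right) + 64521 = \left(33829 - 603718\right) + 64521 = -569889 + 64521 = -505368$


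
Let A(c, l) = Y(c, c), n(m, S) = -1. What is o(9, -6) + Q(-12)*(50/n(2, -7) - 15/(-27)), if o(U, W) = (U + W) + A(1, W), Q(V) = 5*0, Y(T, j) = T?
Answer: 4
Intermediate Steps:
A(c, l) = c
Q(V) = 0
o(U, W) = 1 + U + W (o(U, W) = (U + W) + 1 = 1 + U + W)
o(9, -6) + Q(-12)*(50/n(2, -7) - 15/(-27)) = (1 + 9 - 6) + 0*(50/(-1) - 15/(-27)) = 4 + 0*(50*(-1) - 15*(-1/27)) = 4 + 0*(-50 + 5/9) = 4 + 0*(-445/9) = 4 + 0 = 4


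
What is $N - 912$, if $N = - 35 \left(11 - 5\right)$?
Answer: $-1122$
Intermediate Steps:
$N = -210$ ($N = \left(-35\right) 6 = -210$)
$N - 912 = -210 - 912 = -1122$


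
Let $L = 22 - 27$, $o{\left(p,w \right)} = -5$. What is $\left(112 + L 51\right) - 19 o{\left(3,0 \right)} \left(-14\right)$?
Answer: $-1473$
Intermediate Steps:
$L = -5$ ($L = 22 - 27 = -5$)
$\left(112 + L 51\right) - 19 o{\left(3,0 \right)} \left(-14\right) = \left(112 - 255\right) - 19 \left(-5\right) \left(-14\right) = \left(112 - 255\right) - \left(-95\right) \left(-14\right) = -143 - 1330 = -1473$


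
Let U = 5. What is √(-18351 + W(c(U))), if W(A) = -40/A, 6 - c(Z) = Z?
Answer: I*√18391 ≈ 135.61*I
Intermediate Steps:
c(Z) = 6 - Z
√(-18351 + W(c(U))) = √(-18351 - 40/(6 - 1*5)) = √(-18351 - 40/(6 - 5)) = √(-18351 - 40/1) = √(-18351 - 40*1) = √(-18351 - 40) = √(-18391) = I*√18391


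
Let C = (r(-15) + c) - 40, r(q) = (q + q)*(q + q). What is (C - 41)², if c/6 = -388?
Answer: 2277081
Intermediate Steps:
c = -2328 (c = 6*(-388) = -2328)
r(q) = 4*q² (r(q) = (2*q)*(2*q) = 4*q²)
C = -1468 (C = (4*(-15)² - 2328) - 40 = (4*225 - 2328) - 40 = (900 - 2328) - 40 = -1428 - 40 = -1468)
(C - 41)² = (-1468 - 41)² = (-1509)² = 2277081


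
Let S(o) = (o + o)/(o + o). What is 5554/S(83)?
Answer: 5554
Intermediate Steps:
S(o) = 1 (S(o) = (2*o)/((2*o)) = (2*o)*(1/(2*o)) = 1)
5554/S(83) = 5554/1 = 5554*1 = 5554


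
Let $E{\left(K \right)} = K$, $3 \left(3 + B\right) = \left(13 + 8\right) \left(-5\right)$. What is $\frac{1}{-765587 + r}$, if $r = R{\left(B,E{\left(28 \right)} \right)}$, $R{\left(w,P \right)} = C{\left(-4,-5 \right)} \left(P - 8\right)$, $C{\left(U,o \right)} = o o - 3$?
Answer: $- \frac{1}{765147} \approx -1.3069 \cdot 10^{-6}$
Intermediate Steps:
$B = -38$ ($B = -3 + \frac{\left(13 + 8\right) \left(-5\right)}{3} = -3 + \frac{21 \left(-5\right)}{3} = -3 + \frac{1}{3} \left(-105\right) = -3 - 35 = -38$)
$C{\left(U,o \right)} = -3 + o^{2}$ ($C{\left(U,o \right)} = o^{2} - 3 = -3 + o^{2}$)
$R{\left(w,P \right)} = -176 + 22 P$ ($R{\left(w,P \right)} = \left(-3 + \left(-5\right)^{2}\right) \left(P - 8\right) = \left(-3 + 25\right) \left(-8 + P\right) = 22 \left(-8 + P\right) = -176 + 22 P$)
$r = 440$ ($r = -176 + 22 \cdot 28 = -176 + 616 = 440$)
$\frac{1}{-765587 + r} = \frac{1}{-765587 + 440} = \frac{1}{-765147} = - \frac{1}{765147}$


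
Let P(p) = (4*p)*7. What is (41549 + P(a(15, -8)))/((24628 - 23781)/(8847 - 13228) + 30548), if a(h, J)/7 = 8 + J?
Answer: 182026169/133829941 ≈ 1.3601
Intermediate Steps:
a(h, J) = 56 + 7*J (a(h, J) = 7*(8 + J) = 56 + 7*J)
P(p) = 28*p
(41549 + P(a(15, -8)))/((24628 - 23781)/(8847 - 13228) + 30548) = (41549 + 28*(56 + 7*(-8)))/((24628 - 23781)/(8847 - 13228) + 30548) = (41549 + 28*(56 - 56))/(847/(-4381) + 30548) = (41549 + 28*0)/(847*(-1/4381) + 30548) = (41549 + 0)/(-847/4381 + 30548) = 41549/(133829941/4381) = 41549*(4381/133829941) = 182026169/133829941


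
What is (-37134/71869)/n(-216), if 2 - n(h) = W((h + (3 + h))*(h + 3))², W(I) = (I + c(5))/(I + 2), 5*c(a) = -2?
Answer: -7751835425422350/15003660373158709 ≈ -0.51666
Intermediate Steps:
c(a) = -⅖ (c(a) = (⅕)*(-2) = -⅖)
W(I) = (-⅖ + I)/(2 + I) (W(I) = (I - ⅖)/(I + 2) = (-⅖ + I)/(2 + I))
n(h) = 2 - (-⅖ + (3 + h)*(3 + 2*h))²/(2 + (3 + h)*(3 + 2*h))² (n(h) = 2 - ((-⅖ + (h + (3 + h))*(h + 3))/(2 + (h + (3 + h))*(h + 3)))² = 2 - ((-⅖ + (3 + 2*h)*(3 + h))/(2 + (3 + 2*h)*(3 + h)))² = 2 - ((-⅖ + (3 + h)*(3 + 2*h))/(2 + (3 + h)*(3 + 2*h)))² = 2 - (-⅖ + (3 + h)*(3 + 2*h))²/(2 + (3 + h)*(3 + 2*h))²)
(-37134/71869)/n(-216) = (-37134/71869)/(2 - (43 + 10*(-216)² + 45*(-216))²/(25*(11 + 2*(-216)² + 9*(-216))²)) = (-37134*1/71869)/(2 - (43 + 10*46656 - 9720)²/(25*(11 + 2*46656 - 1944)²)) = -37134/(71869*(2 - (43 + 466560 - 9720)²/(25*(11 + 93312 - 1944)²))) = -37134/(71869*(2 - 1/25*456883²/91379²)) = -37134/(71869*(2 - 1/25*1/8350121641*208742075689)) = -37134/(71869*(2 - 208742075689/208753041025)) = -37134/(71869*208764006361/208753041025) = -37134/71869*208753041025/208764006361 = -7751835425422350/15003660373158709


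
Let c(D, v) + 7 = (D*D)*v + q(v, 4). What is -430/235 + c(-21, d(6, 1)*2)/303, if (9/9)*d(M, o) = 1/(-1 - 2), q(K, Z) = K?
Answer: -120709/42723 ≈ -2.8254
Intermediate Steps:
d(M, o) = -1/3 (d(M, o) = 1/(-1 - 2) = 1/(-3) = -1/3)
c(D, v) = -7 + v + v*D**2 (c(D, v) = -7 + ((D*D)*v + v) = -7 + (D**2*v + v) = -7 + (v*D**2 + v) = -7 + (v + v*D**2) = -7 + v + v*D**2)
-430/235 + c(-21, d(6, 1)*2)/303 = -430/235 + (-7 - 1/3*2 - 1/3*2*(-21)**2)/303 = -430*1/235 + (-7 - 2/3 - 2/3*441)*(1/303) = -86/47 + (-7 - 2/3 - 294)*(1/303) = -86/47 - 905/3*1/303 = -86/47 - 905/909 = -120709/42723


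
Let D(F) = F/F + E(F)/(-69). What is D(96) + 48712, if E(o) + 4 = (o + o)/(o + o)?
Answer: 1120400/23 ≈ 48713.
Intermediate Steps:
E(o) = -3 (E(o) = -4 + (o + o)/(o + o) = -4 + (2*o)/((2*o)) = -4 + (2*o)*(1/(2*o)) = -4 + 1 = -3)
D(F) = 24/23 (D(F) = F/F - 3/(-69) = 1 - 3*(-1/69) = 1 + 1/23 = 24/23)
D(96) + 48712 = 24/23 + 48712 = 1120400/23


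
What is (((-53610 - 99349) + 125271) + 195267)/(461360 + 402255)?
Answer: 167579/863615 ≈ 0.19404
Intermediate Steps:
(((-53610 - 99349) + 125271) + 195267)/(461360 + 402255) = ((-152959 + 125271) + 195267)/863615 = (-27688 + 195267)*(1/863615) = 167579*(1/863615) = 167579/863615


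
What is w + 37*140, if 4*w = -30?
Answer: 10345/2 ≈ 5172.5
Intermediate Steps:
w = -15/2 (w = (¼)*(-30) = -15/2 ≈ -7.5000)
w + 37*140 = -15/2 + 37*140 = -15/2 + 5180 = 10345/2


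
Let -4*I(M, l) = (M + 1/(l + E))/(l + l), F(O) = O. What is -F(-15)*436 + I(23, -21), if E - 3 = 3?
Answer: 2060143/315 ≈ 6540.1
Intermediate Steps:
E = 6 (E = 3 + 3 = 6)
I(M, l) = -(M + 1/(6 + l))/(8*l) (I(M, l) = -(M + 1/(l + 6))/(4*(l + l)) = -(M + 1/(6 + l))/(4*(2*l)) = -(M + 1/(6 + l))*1/(2*l)/4 = -(M + 1/(6 + l))/(8*l))
-F(-15)*436 + I(23, -21) = -1*(-15)*436 + (⅛)*(-1 - 6*23 - 1*23*(-21))/(-21*(6 - 21)) = 15*436 + (⅛)*(-1/21)*(-1 - 138 + 483)/(-15) = 6540 + (⅛)*(-1/21)*(-1/15)*344 = 6540 + 43/315 = 2060143/315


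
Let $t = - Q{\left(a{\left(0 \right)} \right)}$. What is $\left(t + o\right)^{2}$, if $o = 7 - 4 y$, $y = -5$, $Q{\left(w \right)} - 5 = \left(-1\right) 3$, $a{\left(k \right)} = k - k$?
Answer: $625$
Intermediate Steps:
$a{\left(k \right)} = 0$
$Q{\left(w \right)} = 2$ ($Q{\left(w \right)} = 5 - 3 = 2$)
$t = -2$ ($t = \left(-1\right) 2 = -2$)
$o = 27$ ($o = 7 - -20 = 7 + 20 = 27$)
$\left(t + o\right)^{2} = \left(-2 + 27\right)^{2} = 25^{2} = 625$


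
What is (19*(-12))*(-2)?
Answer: 456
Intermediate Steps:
(19*(-12))*(-2) = -228*(-2) = 456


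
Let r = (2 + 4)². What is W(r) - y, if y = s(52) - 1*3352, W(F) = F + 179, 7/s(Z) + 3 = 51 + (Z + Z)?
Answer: 542177/152 ≈ 3567.0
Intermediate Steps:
s(Z) = 7/(48 + 2*Z) (s(Z) = 7/(-3 + (51 + (Z + Z))) = 7/(-3 + (51 + 2*Z)) = 7/(48 + 2*Z))
r = 36 (r = 6² = 36)
W(F) = 179 + F
y = -509497/152 (y = 7/(2*(24 + 52)) - 1*3352 = (7/2)/76 - 3352 = (7/2)*(1/76) - 3352 = 7/152 - 3352 = -509497/152 ≈ -3352.0)
W(r) - y = (179 + 36) - 1*(-509497/152) = 215 + 509497/152 = 542177/152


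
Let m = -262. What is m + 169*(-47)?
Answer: -8205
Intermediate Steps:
m + 169*(-47) = -262 + 169*(-47) = -262 - 7943 = -8205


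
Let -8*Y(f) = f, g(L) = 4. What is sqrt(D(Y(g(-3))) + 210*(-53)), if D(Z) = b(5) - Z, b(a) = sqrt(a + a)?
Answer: sqrt(-44518 + 4*sqrt(10))/2 ≈ 105.48*I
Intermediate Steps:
Y(f) = -f/8
b(a) = sqrt(2)*sqrt(a) (b(a) = sqrt(2*a) = sqrt(2)*sqrt(a))
D(Z) = sqrt(10) - Z (D(Z) = sqrt(2)*sqrt(5) - Z = sqrt(10) - Z)
sqrt(D(Y(g(-3))) + 210*(-53)) = sqrt((sqrt(10) - (-1)*4/8) + 210*(-53)) = sqrt((sqrt(10) - 1*(-1/2)) - 11130) = sqrt((sqrt(10) + 1/2) - 11130) = sqrt((1/2 + sqrt(10)) - 11130) = sqrt(-22259/2 + sqrt(10))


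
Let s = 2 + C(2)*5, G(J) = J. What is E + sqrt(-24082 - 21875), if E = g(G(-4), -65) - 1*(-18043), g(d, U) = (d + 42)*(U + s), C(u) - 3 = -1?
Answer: 16029 + I*sqrt(45957) ≈ 16029.0 + 214.38*I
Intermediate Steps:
C(u) = 2 (C(u) = 3 - 1 = 2)
s = 12 (s = 2 + 2*5 = 2 + 10 = 12)
g(d, U) = (12 + U)*(42 + d) (g(d, U) = (d + 42)*(U + 12) = (42 + d)*(12 + U) = (12 + U)*(42 + d))
E = 16029 (E = (504 + 12*(-4) + 42*(-65) - 65*(-4)) - 1*(-18043) = (504 - 48 - 2730 + 260) + 18043 = -2014 + 18043 = 16029)
E + sqrt(-24082 - 21875) = 16029 + sqrt(-24082 - 21875) = 16029 + sqrt(-45957) = 16029 + I*sqrt(45957)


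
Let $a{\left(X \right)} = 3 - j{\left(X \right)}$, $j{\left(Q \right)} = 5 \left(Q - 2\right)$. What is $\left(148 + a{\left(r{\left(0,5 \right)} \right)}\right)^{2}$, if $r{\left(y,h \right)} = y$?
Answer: $25921$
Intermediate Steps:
$j{\left(Q \right)} = -10 + 5 Q$ ($j{\left(Q \right)} = 5 \left(-2 + Q\right) = -10 + 5 Q$)
$a{\left(X \right)} = 13 - 5 X$ ($a{\left(X \right)} = 3 - \left(-10 + 5 X\right) = 13 - 5 X$)
$\left(148 + a{\left(r{\left(0,5 \right)} \right)}\right)^{2} = \left(148 + \left(13 - 0\right)\right)^{2} = \left(148 + \left(13 + 0\right)\right)^{2} = \left(148 + 13\right)^{2} = 161^{2} = 25921$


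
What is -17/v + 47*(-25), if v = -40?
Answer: -46983/40 ≈ -1174.6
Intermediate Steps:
-17/v + 47*(-25) = -17/(-40) + 47*(-25) = -17*(-1/40) - 1175 = 17/40 - 1175 = -46983/40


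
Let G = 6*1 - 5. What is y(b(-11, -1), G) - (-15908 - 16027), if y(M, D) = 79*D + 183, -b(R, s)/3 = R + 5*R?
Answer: 32197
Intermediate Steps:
b(R, s) = -18*R (b(R, s) = -3*(R + 5*R) = -18*R)
G = 1 (G = 6 - 5 = 1)
y(M, D) = 183 + 79*D
y(b(-11, -1), G) - (-15908 - 16027) = (183 + 79*1) - (-15908 - 16027) = (183 + 79) - 1*(-31935) = 262 + 31935 = 32197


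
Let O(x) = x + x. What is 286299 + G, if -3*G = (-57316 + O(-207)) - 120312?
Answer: 1036939/3 ≈ 3.4565e+5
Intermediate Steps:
O(x) = 2*x
G = 178042/3 (G = -((-57316 + 2*(-207)) - 120312)/3 = -((-57316 - 414) - 120312)/3 = -(-57730 - 120312)/3 = -1/3*(-178042) = 178042/3 ≈ 59347.)
286299 + G = 286299 + 178042/3 = 1036939/3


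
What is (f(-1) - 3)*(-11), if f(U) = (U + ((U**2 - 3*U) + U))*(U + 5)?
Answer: -55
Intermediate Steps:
f(U) = (5 + U)*(U**2 - U) (f(U) = (U + (U**2 - 2*U))*(5 + U) = (U**2 - U)*(5 + U) = (5 + U)*(U**2 - U))
(f(-1) - 3)*(-11) = (-(-5 + (-1)**2 + 4*(-1)) - 3)*(-11) = (-(-5 + 1 - 4) - 3)*(-11) = (-1*(-8) - 3)*(-11) = (8 - 3)*(-11) = 5*(-11) = -55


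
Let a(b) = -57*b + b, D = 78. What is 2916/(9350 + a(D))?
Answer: 1458/2491 ≈ 0.58531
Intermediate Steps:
a(b) = -56*b
2916/(9350 + a(D)) = 2916/(9350 - 56*78) = 2916/(9350 - 4368) = 2916/4982 = 2916*(1/4982) = 1458/2491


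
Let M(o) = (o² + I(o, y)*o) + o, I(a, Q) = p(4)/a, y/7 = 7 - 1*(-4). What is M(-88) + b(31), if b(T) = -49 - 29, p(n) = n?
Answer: 7582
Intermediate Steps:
y = 77 (y = 7*(7 - 1*(-4)) = 7*(7 + 4) = 7*11 = 77)
I(a, Q) = 4/a
b(T) = -78
M(o) = 4 + o + o² (M(o) = (o² + (4/o)*o) + o = (o² + 4) + o = (4 + o²) + o = 4 + o + o²)
M(-88) + b(31) = (4 - 88*(1 - 88)) - 78 = (4 - 88*(-87)) - 78 = (4 + 7656) - 78 = 7660 - 78 = 7582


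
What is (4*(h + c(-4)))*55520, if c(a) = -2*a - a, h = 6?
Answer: 3997440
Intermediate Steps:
c(a) = -3*a
(4*(h + c(-4)))*55520 = (4*(6 - 3*(-4)))*55520 = (4*(6 + 12))*55520 = (4*18)*55520 = 72*55520 = 3997440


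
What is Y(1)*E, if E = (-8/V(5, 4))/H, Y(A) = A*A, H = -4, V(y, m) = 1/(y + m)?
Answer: 18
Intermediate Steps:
V(y, m) = 1/(m + y)
Y(A) = A**2
E = 18 (E = -8/(1/(4 + 5))/(-4) = -8/(1/9)*(-1/4) = -8/1/9*(-1/4) = -8*9*(-1/4) = -72*(-1/4) = 18)
Y(1)*E = 1**2*18 = 1*18 = 18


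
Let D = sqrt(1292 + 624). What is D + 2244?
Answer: 2244 + 2*sqrt(479) ≈ 2287.8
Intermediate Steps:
D = 2*sqrt(479) (D = sqrt(1916) = 2*sqrt(479) ≈ 43.772)
D + 2244 = 2*sqrt(479) + 2244 = 2244 + 2*sqrt(479)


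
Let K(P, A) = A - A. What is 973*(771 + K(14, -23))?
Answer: 750183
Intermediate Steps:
K(P, A) = 0
973*(771 + K(14, -23)) = 973*(771 + 0) = 973*771 = 750183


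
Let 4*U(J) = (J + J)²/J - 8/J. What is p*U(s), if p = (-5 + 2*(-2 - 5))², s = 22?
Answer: 87001/11 ≈ 7909.2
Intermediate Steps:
U(J) = J - 2/J (U(J) = ((J + J)²/J - 8/J)/4 = ((2*J)²/J - 8/J)/4 = ((4*J²)/J - 8/J)/4 = (4*J - 8/J)/4 = (-8/J + 4*J)/4 = J - 2/J)
p = 361 (p = (-5 + 2*(-7))² = (-5 - 14)² = (-19)² = 361)
p*U(s) = 361*(22 - 2/22) = 361*(22 - 2*1/22) = 361*(22 - 1/11) = 361*(241/11) = 87001/11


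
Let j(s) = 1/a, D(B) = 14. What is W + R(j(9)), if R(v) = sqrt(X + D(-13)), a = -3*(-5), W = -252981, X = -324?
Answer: -252981 + I*sqrt(310) ≈ -2.5298e+5 + 17.607*I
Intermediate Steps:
a = 15
j(s) = 1/15
R(v) = I*sqrt(310) (R(v) = sqrt(-324 + 14) = sqrt(-310) = I*sqrt(310))
W + R(j(9)) = -252981 + I*sqrt(310)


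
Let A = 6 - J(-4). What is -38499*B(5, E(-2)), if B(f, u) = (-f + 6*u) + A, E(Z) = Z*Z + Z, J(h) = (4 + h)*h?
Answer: -500487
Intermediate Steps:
J(h) = h*(4 + h)
E(Z) = Z + Z² (E(Z) = Z² + Z = Z + Z²)
A = 6 (A = 6 - (-4)*(4 - 4) = 6 - (-4)*0 = 6 - 1*0 = 6 + 0 = 6)
B(f, u) = 6 - f + 6*u (B(f, u) = (-f + 6*u) + 6 = 6 - f + 6*u)
-38499*B(5, E(-2)) = -38499*(6 - 1*5 + 6*(-2*(1 - 2))) = -38499*(6 - 5 + 6*(-2*(-1))) = -38499*(6 - 5 + 6*2) = -38499*(6 - 5 + 12) = -38499*13 = -500487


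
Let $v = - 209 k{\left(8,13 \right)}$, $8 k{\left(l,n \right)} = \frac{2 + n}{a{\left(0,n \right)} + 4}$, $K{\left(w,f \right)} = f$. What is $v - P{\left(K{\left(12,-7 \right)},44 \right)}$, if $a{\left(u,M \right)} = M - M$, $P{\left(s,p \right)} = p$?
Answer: $- \frac{4543}{32} \approx -141.97$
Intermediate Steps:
$a{\left(u,M \right)} = 0$
$k{\left(l,n \right)} = \frac{1}{16} + \frac{n}{32}$ ($k{\left(l,n \right)} = \frac{\left(2 + n\right) \frac{1}{0 + 4}}{8} = \frac{\left(2 + n\right) \frac{1}{4}}{8} = \frac{\frac{1}{2} + \frac{n}{4}}{8} = \frac{1}{16} + \frac{n}{32}$)
$v = - \frac{3135}{32}$ ($v = - 209 \left(\frac{1}{16} + \frac{1}{32} \cdot 13\right) = - 209 \left(\frac{1}{16} + \frac{13}{32}\right) = \left(-209\right) \frac{15}{32} = - \frac{3135}{32} \approx -97.969$)
$v - P{\left(K{\left(12,-7 \right)},44 \right)} = - \frac{3135}{32} - 44 = - \frac{4543}{32}$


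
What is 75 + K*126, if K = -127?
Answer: -15927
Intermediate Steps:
75 + K*126 = 75 - 127*126 = 75 - 16002 = -15927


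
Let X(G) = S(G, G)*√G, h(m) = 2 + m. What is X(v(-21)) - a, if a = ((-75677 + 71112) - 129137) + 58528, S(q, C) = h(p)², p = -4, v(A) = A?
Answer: 75174 + 4*I*√21 ≈ 75174.0 + 18.33*I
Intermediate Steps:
S(q, C) = 4 (S(q, C) = (2 - 4)² = (-2)² = 4)
X(G) = 4*√G
a = -75174 (a = (-4565 - 129137) + 58528 = -133702 + 58528 = -75174)
X(v(-21)) - a = 4*√(-21) - 1*(-75174) = 4*(I*√21) + 75174 = 4*I*√21 + 75174 = 75174 + 4*I*√21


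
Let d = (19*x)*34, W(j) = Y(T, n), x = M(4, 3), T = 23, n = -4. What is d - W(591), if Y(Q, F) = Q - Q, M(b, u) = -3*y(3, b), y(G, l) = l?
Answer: -7752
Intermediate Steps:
M(b, u) = -3*b
x = -12 (x = -3*4 = -12)
Y(Q, F) = 0
W(j) = 0
d = -7752 (d = (19*(-12))*34 = -228*34 = -7752)
d - W(591) = -7752 - 1*0 = -7752 + 0 = -7752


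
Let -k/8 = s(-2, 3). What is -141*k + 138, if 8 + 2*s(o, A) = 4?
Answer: -2118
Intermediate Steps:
s(o, A) = -2 (s(o, A) = -4 + (½)*4 = -4 + 2 = -2)
k = 16 (k = -8*(-2) = 16)
-141*k + 138 = -141*16 + 138 = -2256 + 138 = -2118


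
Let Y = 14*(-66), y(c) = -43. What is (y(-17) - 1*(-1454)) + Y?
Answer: 487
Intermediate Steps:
Y = -924
(y(-17) - 1*(-1454)) + Y = (-43 - 1*(-1454)) - 924 = (-43 + 1454) - 924 = 1411 - 924 = 487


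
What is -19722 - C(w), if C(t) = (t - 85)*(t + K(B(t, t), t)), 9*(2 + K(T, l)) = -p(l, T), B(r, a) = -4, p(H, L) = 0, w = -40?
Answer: -24972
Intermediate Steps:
K(T, l) = -2 (K(T, l) = -2 + (-1*0)/9 = -2 + (⅑)*0 = -2 + 0 = -2)
C(t) = (-85 + t)*(-2 + t) (C(t) = (t - 85)*(t - 2) = (-85 + t)*(-2 + t))
-19722 - C(w) = -19722 - (170 + (-40)² - 87*(-40)) = -19722 - (170 + 1600 + 3480) = -19722 - 1*5250 = -19722 - 5250 = -24972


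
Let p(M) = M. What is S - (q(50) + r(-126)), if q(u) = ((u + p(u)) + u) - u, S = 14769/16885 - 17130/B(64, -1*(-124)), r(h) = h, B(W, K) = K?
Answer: -116485727/1046870 ≈ -111.27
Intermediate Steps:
S = -143704347/1046870 (S = 14769/16885 - 17130/((-1*(-124))) = 14769*(1/16885) - 17130/124 = 14769/16885 - 17130*1/124 = 14769/16885 - 8565/62 = -143704347/1046870 ≈ -137.27)
q(u) = 2*u (q(u) = ((u + u) + u) - u = (2*u + u) - u = 3*u - u = 2*u)
S - (q(50) + r(-126)) = -143704347/1046870 - (2*50 - 126) = -143704347/1046870 - (100 - 126) = -143704347/1046870 - 1*(-26) = -143704347/1046870 + 26 = -116485727/1046870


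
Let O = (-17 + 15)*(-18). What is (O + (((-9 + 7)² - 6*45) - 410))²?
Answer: 409600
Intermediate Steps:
O = 36 (O = -2*(-18) = 36)
(O + (((-9 + 7)² - 6*45) - 410))² = (36 + (((-9 + 7)² - 6*45) - 410))² = (36 + (((-2)² - 270) - 410))² = (36 + ((4 - 270) - 410))² = (36 + (-266 - 410))² = (36 - 676)² = (-640)² = 409600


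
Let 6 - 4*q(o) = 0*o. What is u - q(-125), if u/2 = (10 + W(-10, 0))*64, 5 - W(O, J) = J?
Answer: 3837/2 ≈ 1918.5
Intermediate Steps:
W(O, J) = 5 - J
u = 1920 (u = 2*((10 + (5 - 1*0))*64) = 2*((10 + (5 + 0))*64) = 2*((10 + 5)*64) = 2*(15*64) = 2*960 = 1920)
q(o) = 3/2 (q(o) = 3/2 - 0*o = 3/2 - 1/4*0 = 3/2 + 0 = 3/2)
u - q(-125) = 1920 - 1*3/2 = 1920 - 3/2 = 3837/2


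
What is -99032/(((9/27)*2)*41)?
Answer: -148548/41 ≈ -3623.1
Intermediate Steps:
-99032/(((9/27)*2)*41) = -99032/(((9*(1/27))*2)*41) = -99032/(((⅓)*2)*41) = -99032/((⅔)*41) = -99032/82/3 = -99032*3/82 = -148548/41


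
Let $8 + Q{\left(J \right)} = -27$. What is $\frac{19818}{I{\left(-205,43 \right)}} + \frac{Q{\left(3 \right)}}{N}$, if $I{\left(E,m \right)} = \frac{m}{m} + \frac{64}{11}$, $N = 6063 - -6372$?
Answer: $\frac{180720167}{62175} \approx 2906.6$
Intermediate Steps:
$N = 12435$ ($N = 6063 + 6372 = 12435$)
$I{\left(E,m \right)} = \frac{75}{11}$ ($I{\left(E,m \right)} = 1 + 64 \cdot \frac{1}{11} = 1 + \frac{64}{11} = \frac{75}{11}$)
$Q{\left(J \right)} = -35$ ($Q{\left(J \right)} = -8 - 27 = -35$)
$\frac{19818}{I{\left(-205,43 \right)}} + \frac{Q{\left(3 \right)}}{N} = \frac{19818}{\frac{75}{11}} - \frac{35}{12435} = 19818 \cdot \frac{11}{75} - \frac{7}{2487} = \frac{72666}{25} - \frac{7}{2487} = \frac{180720167}{62175}$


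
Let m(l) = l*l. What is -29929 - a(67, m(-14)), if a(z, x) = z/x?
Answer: -5866151/196 ≈ -29929.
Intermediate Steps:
m(l) = l**2
-29929 - a(67, m(-14)) = -29929 - 67/((-14)**2) = -29929 - 67/196 = -5866151/196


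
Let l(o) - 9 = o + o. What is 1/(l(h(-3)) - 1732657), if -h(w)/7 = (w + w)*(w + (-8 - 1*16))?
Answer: -1/1734916 ≈ -5.7640e-7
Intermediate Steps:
h(w) = -14*w*(-24 + w) (h(w) = -7*(w + w)*(w + (-8 - 1*16)) = -7*2*w*(w + (-8 - 16)) = -7*2*w*(w - 24) = -7*2*w*(-24 + w) = -14*w*(-24 + w))
l(o) = 9 + 2*o (l(o) = 9 + (o + o) = 9 + 2*o)
1/(l(h(-3)) - 1732657) = 1/((9 + 2*(14*(-3)*(24 - 1*(-3)))) - 1732657) = 1/((9 + 2*(14*(-3)*(24 + 3))) - 1732657) = 1/((9 + 2*(14*(-3)*27)) - 1732657) = 1/((9 + 2*(-1134)) - 1732657) = 1/((9 - 2268) - 1732657) = 1/(-2259 - 1732657) = 1/(-1734916) = -1/1734916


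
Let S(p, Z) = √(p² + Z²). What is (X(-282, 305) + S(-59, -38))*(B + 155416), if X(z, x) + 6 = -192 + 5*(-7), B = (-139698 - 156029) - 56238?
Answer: 45795917 - 982745*√197 ≈ 3.2002e+7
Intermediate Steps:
B = -351965 (B = -295727 - 56238 = -351965)
X(z, x) = -233 (X(z, x) = -6 + (-192 + 5*(-7)) = -6 + (-192 - 35) = -6 - 227 = -233)
S(p, Z) = √(Z² + p²)
(X(-282, 305) + S(-59, -38))*(B + 155416) = (-233 + √((-38)² + (-59)²))*(-351965 + 155416) = (-233 + √(1444 + 3481))*(-196549) = (-233 + √4925)*(-196549) = (-233 + 5*√197)*(-196549) = 45795917 - 982745*√197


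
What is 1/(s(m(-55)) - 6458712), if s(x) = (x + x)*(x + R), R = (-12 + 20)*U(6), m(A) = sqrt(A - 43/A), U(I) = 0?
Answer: -55/355235124 ≈ -1.5483e-7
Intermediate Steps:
R = 0 (R = (-12 + 20)*0 = 8*0 = 0)
s(x) = 2*x**2 (s(x) = (x + x)*(x + 0) = (2*x)*x = 2*x**2)
1/(s(m(-55)) - 6458712) = 1/(2*(sqrt(-55 - 43/(-55)))**2 - 6458712) = 1/(2*(sqrt(-55 - 43*(-1/55)))**2 - 6458712) = 1/(2*(sqrt(-55 + 43/55))**2 - 6458712) = 1/(2*(sqrt(-2982/55))**2 - 6458712) = 1/(2*(I*sqrt(164010)/55)**2 - 6458712) = 1/(2*(-2982/55) - 6458712) = 1/(-5964/55 - 6458712) = 1/(-355235124/55) = -55/355235124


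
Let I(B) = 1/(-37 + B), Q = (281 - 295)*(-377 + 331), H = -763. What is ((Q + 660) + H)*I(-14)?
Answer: -541/51 ≈ -10.608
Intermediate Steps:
Q = 644 (Q = -14*(-46) = 644)
((Q + 660) + H)*I(-14) = ((644 + 660) - 763)/(-37 - 14) = (1304 - 763)/(-51) = 541*(-1/51) = -541/51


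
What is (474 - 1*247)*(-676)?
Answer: -153452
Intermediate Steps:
(474 - 1*247)*(-676) = (474 - 247)*(-676) = 227*(-676) = -153452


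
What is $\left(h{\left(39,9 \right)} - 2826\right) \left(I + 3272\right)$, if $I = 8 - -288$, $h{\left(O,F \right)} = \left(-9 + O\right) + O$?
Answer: $-9836976$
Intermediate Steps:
$h{\left(O,F \right)} = -9 + 2 O$
$I = 296$ ($I = 8 + 288 = 296$)
$\left(h{\left(39,9 \right)} - 2826\right) \left(I + 3272\right) = \left(\left(-9 + 2 \cdot 39\right) - 2826\right) \left(296 + 3272\right) = \left(\left(-9 + 78\right) - 2826\right) 3568 = \left(69 - 2826\right) 3568 = \left(-2757\right) 3568 = -9836976$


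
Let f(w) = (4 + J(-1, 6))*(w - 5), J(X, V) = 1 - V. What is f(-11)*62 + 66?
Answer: 1058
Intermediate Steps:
f(w) = 5 - w (f(w) = (4 + (1 - 1*6))*(w - 5) = (4 + (1 - 6))*(-5 + w) = (4 - 5)*(-5 + w) = -(-5 + w) = 5 - w)
f(-11)*62 + 66 = (5 - 1*(-11))*62 + 66 = (5 + 11)*62 + 66 = 16*62 + 66 = 992 + 66 = 1058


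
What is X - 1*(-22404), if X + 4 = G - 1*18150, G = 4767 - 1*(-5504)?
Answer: 14521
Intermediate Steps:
G = 10271 (G = 4767 + 5504 = 10271)
X = -7883 (X = -4 + (10271 - 1*18150) = -4 + (10271 - 18150) = -4 - 7879 = -7883)
X - 1*(-22404) = -7883 - 1*(-22404) = -7883 + 22404 = 14521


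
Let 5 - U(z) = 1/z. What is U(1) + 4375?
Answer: 4379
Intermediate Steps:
U(z) = 5 - 1/z
U(1) + 4375 = (5 - 1/1) + 4375 = (5 - 1*1) + 4375 = (5 - 1) + 4375 = 4 + 4375 = 4379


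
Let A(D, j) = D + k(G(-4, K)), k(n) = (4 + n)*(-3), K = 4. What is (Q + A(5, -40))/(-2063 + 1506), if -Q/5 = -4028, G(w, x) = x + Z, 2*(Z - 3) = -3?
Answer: -40233/1114 ≈ -36.116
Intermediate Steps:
Z = 3/2 (Z = 3 + (½)*(-3) = 3 - 3/2 = 3/2 ≈ 1.5000)
G(w, x) = 3/2 + x (G(w, x) = x + 3/2 = 3/2 + x)
Q = 20140 (Q = -5*(-4028) = 20140)
k(n) = -12 - 3*n
A(D, j) = -57/2 + D (A(D, j) = D + (-12 - 3*(3/2 + 4)) = D + (-12 - 3*11/2) = D + (-12 - 33/2) = D - 57/2 = -57/2 + D)
(Q + A(5, -40))/(-2063 + 1506) = (20140 + (-57/2 + 5))/(-2063 + 1506) = (20140 - 47/2)/(-557) = (40233/2)*(-1/557) = -40233/1114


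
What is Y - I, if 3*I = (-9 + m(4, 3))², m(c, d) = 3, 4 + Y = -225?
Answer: -241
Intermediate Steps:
Y = -229 (Y = -4 - 225 = -229)
I = 12 (I = (-9 + 3)²/3 = (⅓)*(-6)² = (⅓)*36 = 12)
Y - I = -229 - 1*12 = -229 - 12 = -241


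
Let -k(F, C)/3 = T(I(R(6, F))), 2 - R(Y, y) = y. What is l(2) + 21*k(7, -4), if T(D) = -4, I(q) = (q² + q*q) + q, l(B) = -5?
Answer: 247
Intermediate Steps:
R(Y, y) = 2 - y
I(q) = q + 2*q² (I(q) = (q² + q²) + q = 2*q² + q = q + 2*q²)
k(F, C) = 12 (k(F, C) = -3*(-4) = 12)
l(2) + 21*k(7, -4) = -5 + 21*12 = -5 + 252 = 247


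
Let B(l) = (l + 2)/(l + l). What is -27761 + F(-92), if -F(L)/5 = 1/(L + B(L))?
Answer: -233719399/8419 ≈ -27761.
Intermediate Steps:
B(l) = (2 + l)/(2*l) (B(l) = (2 + l)/((2*l)) = (2 + l)*(1/(2*l)) = (2 + l)/(2*l))
F(L) = -5/(L + (2 + L)/(2*L))
-27761 + F(-92) = -27761 - 10*(-92)/(2 - 92 + 2*(-92)**2) = -27761 - 10*(-92)/(2 - 92 + 2*8464) = -27761 - 10*(-92)/(2 - 92 + 16928) = -27761 - 10*(-92)/16838 = -27761 - 10*(-92)*1/16838 = -27761 + 460/8419 = -233719399/8419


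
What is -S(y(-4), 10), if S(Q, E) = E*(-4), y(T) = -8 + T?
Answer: 40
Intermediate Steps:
S(Q, E) = -4*E
-S(y(-4), 10) = -(-4)*10 = -1*(-40) = 40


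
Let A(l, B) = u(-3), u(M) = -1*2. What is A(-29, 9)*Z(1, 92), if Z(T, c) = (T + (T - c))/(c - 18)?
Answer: 90/37 ≈ 2.4324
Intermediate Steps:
Z(T, c) = (-c + 2*T)/(-18 + c)
u(M) = -2
A(l, B) = -2
A(-29, 9)*Z(1, 92) = -2*(-1*92 + 2*1)/(-18 + 92) = -2*(-92 + 2)/74 = -(-90)/37 = -2*(-45/37) = 90/37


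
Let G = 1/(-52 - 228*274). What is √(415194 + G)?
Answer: √8281109099945/4466 ≈ 644.36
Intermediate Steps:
G = -1/62524 (G = 1/(-52 - 62472) = 1/(-62524) = -1/62524 ≈ -1.5994e-5)
√(415194 + G) = √(415194 - 1/62524) = √(25959589655/62524) = √8281109099945/4466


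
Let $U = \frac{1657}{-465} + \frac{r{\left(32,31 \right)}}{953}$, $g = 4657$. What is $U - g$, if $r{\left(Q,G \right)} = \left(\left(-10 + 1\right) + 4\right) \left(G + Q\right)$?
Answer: $- \frac{2065451861}{443145} \approx -4660.9$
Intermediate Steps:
$r{\left(Q,G \right)} = - 5 G - 5 Q$ ($r{\left(Q,G \right)} = \left(-9 + 4\right) \left(G + Q\right) = - 5 \left(G + Q\right) = - 5 G - 5 Q$)
$U = - \frac{1725596}{443145}$ ($U = \frac{1657}{-465} + \frac{\left(-5\right) 31 - 160}{953} = 1657 \left(- \frac{1}{465}\right) + \left(-155 - 160\right) \frac{1}{953} = - \frac{1657}{465} - \frac{315}{953} = - \frac{1725596}{443145} \approx -3.894$)
$U - g = - \frac{1725596}{443145} - 4657 = - \frac{2065451861}{443145}$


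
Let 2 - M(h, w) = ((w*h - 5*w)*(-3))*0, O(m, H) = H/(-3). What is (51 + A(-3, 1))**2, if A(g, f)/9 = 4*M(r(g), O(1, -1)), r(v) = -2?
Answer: 15129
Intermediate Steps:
O(m, H) = -H/3 (O(m, H) = H*(-1/3) = -H/3)
M(h, w) = 2 (M(h, w) = 2 - (w*h - 5*w)*(-3)*0 = 2 - (h*w - 5*w)*(-3)*0 = 2 - (-5*w + h*w)*(-3)*0 = 2 - (15*w - 3*h*w)*0 = 2 - 1*0 = 2 + 0 = 2)
A(g, f) = 72 (A(g, f) = 9*(4*2) = 9*8 = 72)
(51 + A(-3, 1))**2 = (51 + 72)**2 = 123**2 = 15129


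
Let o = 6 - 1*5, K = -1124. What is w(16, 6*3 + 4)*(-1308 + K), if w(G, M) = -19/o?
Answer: 46208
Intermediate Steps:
o = 1 (o = 6 - 5 = 1)
w(G, M) = -19 (w(G, M) = -19/1 = -19*1 = -19)
w(16, 6*3 + 4)*(-1308 + K) = -19*(-1308 - 1124) = -19*(-2432) = 46208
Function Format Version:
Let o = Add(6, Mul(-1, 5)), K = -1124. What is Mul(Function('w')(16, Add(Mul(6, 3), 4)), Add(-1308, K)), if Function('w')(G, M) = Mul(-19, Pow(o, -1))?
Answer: 46208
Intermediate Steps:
o = 1 (o = Add(6, -5) = 1)
Function('w')(G, M) = -19 (Function('w')(G, M) = Mul(-19, Pow(1, -1)) = Mul(-19, 1) = -19)
Mul(Function('w')(16, Add(Mul(6, 3), 4)), Add(-1308, K)) = Mul(-19, Add(-1308, -1124)) = Mul(-19, -2432) = 46208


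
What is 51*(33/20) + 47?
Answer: 2623/20 ≈ 131.15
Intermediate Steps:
51*(33/20) + 47 = 1683/20 + 47 = 2623/20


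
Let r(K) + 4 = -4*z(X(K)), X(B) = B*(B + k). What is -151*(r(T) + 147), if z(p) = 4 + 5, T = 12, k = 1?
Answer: -16157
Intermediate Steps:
X(B) = B*(1 + B) (X(B) = B*(B + 1) = B*(1 + B))
z(p) = 9
r(K) = -40 (r(K) = -4 - 4*9 = -4 - 36 = -40)
-151*(r(T) + 147) = -151*(-40 + 147) = -151*107 = -16157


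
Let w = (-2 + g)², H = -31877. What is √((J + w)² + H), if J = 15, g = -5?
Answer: I*√27781 ≈ 166.68*I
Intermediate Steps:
w = 49 (w = (-2 - 5)² = (-7)² = 49)
√((J + w)² + H) = √((15 + 49)² - 31877) = √(64² - 31877) = √(4096 - 31877) = √(-27781) = I*√27781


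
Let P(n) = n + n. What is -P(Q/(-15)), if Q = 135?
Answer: 18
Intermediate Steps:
P(n) = 2*n
-P(Q/(-15)) = -2*135/(-15) = -2*135*(-1/15) = -2*(-9) = -1*(-18) = 18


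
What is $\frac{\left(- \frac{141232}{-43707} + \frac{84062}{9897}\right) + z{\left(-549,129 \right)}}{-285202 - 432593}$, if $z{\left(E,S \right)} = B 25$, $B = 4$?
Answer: $- \frac{16109562946}{103498425348435} \approx -0.00015565$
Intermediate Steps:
$z{\left(E,S \right)} = 100$ ($z{\left(E,S \right)} = 4 \cdot 25 = 100$)
$\frac{\left(- \frac{141232}{-43707} + \frac{84062}{9897}\right) + z{\left(-549,129 \right)}}{-285202 - 432593} = \frac{\left(- \frac{141232}{-43707} + \frac{84062}{9897}\right) + 100}{-285202 - 432593} = \frac{\left(\left(-141232\right) \left(- \frac{1}{43707}\right) + 84062 \cdot \frac{1}{9897}\right) + 100}{-717795} = \left(\left(\frac{141232}{43707} + \frac{84062}{9897}\right) + 100\right) \left(- \frac{1}{717795}\right) = \left(\frac{1690623646}{144189393} + 100\right) \left(- \frac{1}{717795}\right) = \frac{16109562946}{144189393} \left(- \frac{1}{717795}\right) = - \frac{16109562946}{103498425348435}$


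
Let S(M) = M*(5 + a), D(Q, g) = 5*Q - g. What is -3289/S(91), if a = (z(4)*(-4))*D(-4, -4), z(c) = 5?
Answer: -253/2275 ≈ -0.11121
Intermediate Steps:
D(Q, g) = -g + 5*Q
a = 320 (a = (5*(-4))*(-1*(-4) + 5*(-4)) = -20*(4 - 20) = -20*(-16) = 320)
S(M) = 325*M (S(M) = M*(5 + 320) = M*325 = 325*M)
-3289/S(91) = -3289/(325*91) = -3289/29575 = -3289*1/29575 = -253/2275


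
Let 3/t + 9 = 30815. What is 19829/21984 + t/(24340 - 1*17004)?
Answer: 280075725901/310514129184 ≈ 0.90197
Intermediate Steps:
t = 3/30806 (t = 3/(-9 + 30815) = 3/30806 ≈ 9.7384e-5)
19829/21984 + t/(24340 - 1*17004) = 19829/21984 + 3/(30806*(24340 - 1*17004)) = 19829*(1/21984) + 3/(30806*(24340 - 17004)) = 19829/21984 + (3/30806)/7336 = 19829/21984 + (3/30806)*(1/7336) = 19829/21984 + 3/225992816 = 280075725901/310514129184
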